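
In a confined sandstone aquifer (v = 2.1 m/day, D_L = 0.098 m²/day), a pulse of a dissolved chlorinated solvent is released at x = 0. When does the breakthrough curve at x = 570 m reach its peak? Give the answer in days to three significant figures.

For the 1D instantaneous-source solution, setting ∂C/∂t = 0 at fixed x gives v²t² + 2Dt − x² = 0, so t = (√(D² + v²x²) − D)/v².
√(D² + v²x²) = √(0.098² + 2.1² × 570²) = 1197; v² = 4.41.
t = (1197 − 0.098)/4.41 = 271 days (vs. the pure-advection estimate x/v = 271 d).

271 days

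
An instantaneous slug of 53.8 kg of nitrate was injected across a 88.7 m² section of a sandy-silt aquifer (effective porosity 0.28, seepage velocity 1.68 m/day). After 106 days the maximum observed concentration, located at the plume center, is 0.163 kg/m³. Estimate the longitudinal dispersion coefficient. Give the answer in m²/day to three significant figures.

At the plume center C_max = M/(n_e·A·√(4πDt)), so D = M²/(4πt·(n_e·A·C_max)²).
n_e·A·C_max = 0.28 × 88.7 × 0.163 = 4.048 kg/m.
D = 53.8²/(4π × 106 × 4.048²) = 0.133 m²/day.

0.133 m²/day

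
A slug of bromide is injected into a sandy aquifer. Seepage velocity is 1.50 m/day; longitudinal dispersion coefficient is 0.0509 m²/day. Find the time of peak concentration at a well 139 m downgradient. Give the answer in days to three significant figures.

92.6 days

For the 1D instantaneous-source solution, setting ∂C/∂t = 0 at fixed x gives v²t² + 2Dt − x² = 0, so t = (√(D² + v²x²) − D)/v².
√(D² + v²x²) = √(0.0509² + 1.50² × 139²) = 208.5; v² = 2.25.
t = (208.5 − 0.0509)/2.25 = 92.6 days (vs. the pure-advection estimate x/v = 92.7 d).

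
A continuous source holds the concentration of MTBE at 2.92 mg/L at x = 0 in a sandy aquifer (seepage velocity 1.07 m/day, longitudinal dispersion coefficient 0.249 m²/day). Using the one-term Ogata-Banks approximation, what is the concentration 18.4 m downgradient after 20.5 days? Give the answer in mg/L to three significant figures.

2.53 mg/L

For a continuous step input, C/C₀ ≈ ½·erfc((x−vt)/(2√(Dt))).
vt = 1.07 × 20.5 = 21.935 m and 2√(Dt) = 2√(0.249 × 20.5) = 4.519 m.
Argument (x−vt)/(2√(Dt)) = (18.4 − 21.935)/4.519 = -0.7823; ½·erfc(-0.7823) = 0.8657.
C = 2.92 × 0.8657 = 2.53 mg/L.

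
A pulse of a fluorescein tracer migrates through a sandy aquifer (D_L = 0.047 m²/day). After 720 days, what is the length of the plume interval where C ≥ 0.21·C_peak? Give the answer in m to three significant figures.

29.1 m

The plume is Gaussian with σ = √(2Dt) = √(2 × 0.047 × 720) = 8.227 m.
C/C_peak = exp(−Δx²/(2σ²)) = 0.21 ⇒ Δx = σ·√(−2 ln 0.21) = 8.227 × 1.767 = 14.54 m.
Width = 2Δx = 29.1 m.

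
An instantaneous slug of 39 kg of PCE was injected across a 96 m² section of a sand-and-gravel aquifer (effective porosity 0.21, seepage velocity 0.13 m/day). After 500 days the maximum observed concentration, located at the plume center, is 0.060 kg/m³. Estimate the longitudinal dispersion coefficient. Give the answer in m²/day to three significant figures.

0.165 m²/day

At the plume center C_max = M/(n_e·A·√(4πDt)), so D = M²/(4πt·(n_e·A·C_max)²).
n_e·A·C_max = 0.21 × 96 × 0.060 = 1.210 kg/m.
D = 39²/(4π × 500 × 1.210²) = 0.165 m²/day.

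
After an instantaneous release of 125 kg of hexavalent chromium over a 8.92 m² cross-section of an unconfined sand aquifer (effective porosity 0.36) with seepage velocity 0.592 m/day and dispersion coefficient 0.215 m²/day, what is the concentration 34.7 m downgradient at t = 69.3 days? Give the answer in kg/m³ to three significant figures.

For an instantaneous plane source, C(x,t) = M/(n_e·A·√(4πDt)) · exp(−(x−vt)²/(4Dt)), with n_e·A the pore (flow) area.
Plume center vt = 0.592 × 69.3 = 41.0256 m, so the well at 34.7 m is 6.3256 m upgradient of the peak.
√(4πDt) = 13.68 m, giving peak height M/(n_e·A·√(4πDt)) = 125/(0.36 × 8.92 × 13.68) = 2.845 kg/m³.
(x−vt)²/(4Dt) = (-6.3256)²/(4 × 0.215 × 69.3) = 0.6714; exp(−0.6714) = 0.5110.
C = 2.845 × 0.5110 = 1.45 kg/m³.

1.45 kg/m³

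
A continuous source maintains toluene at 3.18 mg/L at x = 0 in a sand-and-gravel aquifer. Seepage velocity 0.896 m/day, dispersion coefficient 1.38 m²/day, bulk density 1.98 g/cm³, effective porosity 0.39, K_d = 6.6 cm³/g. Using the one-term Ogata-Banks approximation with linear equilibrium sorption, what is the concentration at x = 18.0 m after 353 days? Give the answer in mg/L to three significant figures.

0.153 mg/L

Retardation factor R = 1 + ρ_b·K_d/n = 1 + 1.98 × 6.6/0.39 = 34.51.
Sorption retards both mechanisms: v_R = v/R = 0.02596 m/day, D_R = D/R = 0.03999 m²/day.
v_R·t = 0.02596 × 353 = 9.16388 m; 2√(D_R t) = 7.514 m; argument = (18.0 − 9.16388)/7.514 = 1.176.
C = C₀ × ½·erfc(1.176) = 3.18 × 0.04814 = 0.153 mg/L.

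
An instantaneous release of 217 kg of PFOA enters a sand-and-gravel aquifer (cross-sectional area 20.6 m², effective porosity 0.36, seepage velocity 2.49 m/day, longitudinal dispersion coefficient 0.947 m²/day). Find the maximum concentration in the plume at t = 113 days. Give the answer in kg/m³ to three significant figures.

0.798 kg/m³

The peak of an instantaneous 1D plume sits at x = vt; there the Gaussian factor is 1 and C_max = M/(n_e·A·√(4πDt)), where n_e·A is the pore area the mass is dissolved in.
√(4πDt) = √(4π × 0.947 × 113) = 36.67 m, so C_max = 217/(0.36 × 20.6 × 36.67) = 0.798 kg/m³.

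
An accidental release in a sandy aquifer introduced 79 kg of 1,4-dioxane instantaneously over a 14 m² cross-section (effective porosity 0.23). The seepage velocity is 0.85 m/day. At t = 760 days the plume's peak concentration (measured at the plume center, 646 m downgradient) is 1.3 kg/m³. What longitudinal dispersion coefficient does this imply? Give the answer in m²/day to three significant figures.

0.0373 m²/day

At the plume center C_max = M/(n_e·A·√(4πDt)), so D = M²/(4πt·(n_e·A·C_max)²).
n_e·A·C_max = 0.23 × 14 × 1.3 = 4.186 kg/m.
D = 79²/(4π × 760 × 4.186²) = 0.0373 m²/day.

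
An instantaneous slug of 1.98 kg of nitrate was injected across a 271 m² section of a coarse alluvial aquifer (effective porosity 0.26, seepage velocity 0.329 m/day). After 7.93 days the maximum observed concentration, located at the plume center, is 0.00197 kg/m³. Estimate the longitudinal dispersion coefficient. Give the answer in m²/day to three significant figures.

At the plume center C_max = M/(n_e·A·√(4πDt)), so D = M²/(4πt·(n_e·A·C_max)²).
n_e·A·C_max = 0.26 × 271 × 0.00197 = 0.1388 kg/m.
D = 1.98²/(4π × 7.93 × 0.1388²) = 2.04 m²/day.

2.04 m²/day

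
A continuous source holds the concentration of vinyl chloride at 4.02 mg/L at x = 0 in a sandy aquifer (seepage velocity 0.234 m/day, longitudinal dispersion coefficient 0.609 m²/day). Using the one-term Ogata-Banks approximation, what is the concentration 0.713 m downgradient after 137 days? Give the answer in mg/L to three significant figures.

3.99 mg/L

For a continuous step input, C/C₀ ≈ ½·erfc((x−vt)/(2√(Dt))).
vt = 0.234 × 137 = 32.058 m and 2√(Dt) = 2√(0.609 × 137) = 18.27 m.
Argument (x−vt)/(2√(Dt)) = (0.713 − 32.058)/18.27 = -1.716; ½·erfc(-1.716) = 0.9924.
C = 4.02 × 0.9924 = 3.99 mg/L.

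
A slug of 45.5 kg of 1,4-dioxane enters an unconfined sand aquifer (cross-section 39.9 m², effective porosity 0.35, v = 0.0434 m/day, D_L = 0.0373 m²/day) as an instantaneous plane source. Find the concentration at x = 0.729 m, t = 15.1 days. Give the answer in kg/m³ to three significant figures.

For an instantaneous plane source, C(x,t) = M/(n_e·A·√(4πDt)) · exp(−(x−vt)²/(4Dt)), with n_e·A the pore (flow) area.
Plume center vt = 0.0434 × 15.1 = 0.65534 m, so the well at 0.729 m is 0.07366 m downgradient of the peak.
√(4πDt) = 2.660 m, giving peak height M/(n_e·A·√(4πDt)) = 45.5/(0.35 × 39.9 × 2.660) = 1.225 kg/m³.
(x−vt)²/(4Dt) = (0.07366)²/(4 × 0.0373 × 15.1) = 0.002408; exp(−0.002408) = 0.9976.
C = 1.225 × 0.9976 = 1.22 kg/m³.

1.22 kg/m³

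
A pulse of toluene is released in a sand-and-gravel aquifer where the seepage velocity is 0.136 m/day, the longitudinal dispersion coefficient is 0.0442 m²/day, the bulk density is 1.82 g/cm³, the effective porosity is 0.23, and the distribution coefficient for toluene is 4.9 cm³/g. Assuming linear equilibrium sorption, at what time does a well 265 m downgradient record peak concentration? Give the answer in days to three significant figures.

77400 days

Retardation factor R = 1 + ρ_b·K_d/n = 1 + 1.82 × 4.9/0.23 = 39.77.
Sorption retards both mechanisms: v_R = v/R = 0.003420 m/day, D_R = D/R = 0.001111 m²/day.
Peak time from v_R²t² + 2D_R t − x² = 0: t = (√(D_R² + v_R²x²) − D_R)/v_R².
√(D_R² + v_R²x²) = √(0.001111² + 0.003420² × 265²) = 0.9063; v_R² = 1.170e-05.
t = (0.9063 − 0.001111)/1.170e-05 = 77400 days.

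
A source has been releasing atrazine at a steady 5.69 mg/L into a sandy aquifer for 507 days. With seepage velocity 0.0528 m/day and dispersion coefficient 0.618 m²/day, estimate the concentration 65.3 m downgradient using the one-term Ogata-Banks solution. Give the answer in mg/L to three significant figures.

0.352 mg/L

For a continuous step input, C/C₀ ≈ ½·erfc((x−vt)/(2√(Dt))).
vt = 0.0528 × 507 = 26.7696 m and 2√(Dt) = 2√(0.618 × 507) = 35.40 m.
Argument (x−vt)/(2√(Dt)) = (65.3 − 26.7696)/35.40 = 1.088; ½·erfc(1.088) = 0.06194.
C = 5.69 × 0.06194 = 0.352 mg/L.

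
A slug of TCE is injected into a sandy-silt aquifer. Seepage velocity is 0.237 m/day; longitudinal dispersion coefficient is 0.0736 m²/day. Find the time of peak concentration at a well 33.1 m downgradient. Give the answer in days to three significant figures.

138 days

For the 1D instantaneous-source solution, setting ∂C/∂t = 0 at fixed x gives v²t² + 2Dt − x² = 0, so t = (√(D² + v²x²) − D)/v².
√(D² + v²x²) = √(0.0736² + 0.237² × 33.1²) = 7.845; v² = 0.056169.
t = (7.845 − 0.0736)/0.056169 = 138 days (vs. the pure-advection estimate x/v = 140 d).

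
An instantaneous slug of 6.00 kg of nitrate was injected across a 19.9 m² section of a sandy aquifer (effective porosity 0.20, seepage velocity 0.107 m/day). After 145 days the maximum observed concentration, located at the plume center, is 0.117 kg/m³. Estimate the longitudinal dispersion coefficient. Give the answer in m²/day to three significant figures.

At the plume center C_max = M/(n_e·A·√(4πDt)), so D = M²/(4πt·(n_e·A·C_max)²).
n_e·A·C_max = 0.20 × 19.9 × 0.117 = 0.4657 kg/m.
D = 6.00²/(4π × 145 × 0.4657²) = 0.0911 m²/day.

0.0911 m²/day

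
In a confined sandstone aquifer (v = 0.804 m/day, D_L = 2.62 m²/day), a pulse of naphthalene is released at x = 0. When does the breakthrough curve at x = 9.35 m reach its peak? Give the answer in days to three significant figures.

For the 1D instantaneous-source solution, setting ∂C/∂t = 0 at fixed x gives v²t² + 2Dt − x² = 0, so t = (√(D² + v²x²) − D)/v².
√(D² + v²x²) = √(2.62² + 0.804² × 9.35²) = 7.961; v² = 0.646416.
t = (7.961 − 2.62)/0.646416 = 8.26 days (vs. the pure-advection estimate x/v = 11.6 d).

8.26 days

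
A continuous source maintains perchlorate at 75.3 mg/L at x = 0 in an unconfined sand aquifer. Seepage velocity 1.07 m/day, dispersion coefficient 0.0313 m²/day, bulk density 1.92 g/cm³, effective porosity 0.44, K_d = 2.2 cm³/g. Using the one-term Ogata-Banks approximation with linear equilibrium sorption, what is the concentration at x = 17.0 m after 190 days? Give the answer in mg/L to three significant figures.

Retardation factor R = 1 + ρ_b·K_d/n = 1 + 1.92 × 2.2/0.44 = 10.60.
Sorption retards both mechanisms: v_R = v/R = 0.1009 m/day, D_R = D/R = 0.002953 m²/day.
v_R·t = 0.1009 × 190 = 19.171 m; 2√(D_R t) = 1.498 m; argument = (17.0 − 19.171)/1.498 = -1.449.
C = C₀ × ½·erfc(-1.449) = 75.3 × 0.9798 = 73.8 mg/L.

73.8 mg/L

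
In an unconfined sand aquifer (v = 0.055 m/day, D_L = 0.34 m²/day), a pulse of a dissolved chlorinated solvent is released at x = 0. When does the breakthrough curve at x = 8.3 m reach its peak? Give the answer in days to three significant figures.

For the 1D instantaneous-source solution, setting ∂C/∂t = 0 at fixed x gives v²t² + 2Dt − x² = 0, so t = (√(D² + v²x²) − D)/v².
√(D² + v²x²) = √(0.34² + 0.055² × 8.3²) = 0.5692; v² = 0.003025.
t = (0.5692 − 0.34)/0.003025 = 75.8 days (vs. the pure-advection estimate x/v = 151 d).

75.8 days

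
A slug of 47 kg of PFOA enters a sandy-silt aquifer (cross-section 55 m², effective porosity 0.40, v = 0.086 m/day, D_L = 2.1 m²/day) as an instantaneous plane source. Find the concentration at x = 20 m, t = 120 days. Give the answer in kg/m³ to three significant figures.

For an instantaneous plane source, C(x,t) = M/(n_e·A·√(4πDt)) · exp(−(x−vt)²/(4Dt)), with n_e·A the pore (flow) area.
Plume center vt = 0.086 × 120 = 10.32 m, so the well at 20 m is 9.68 m downgradient of the peak.
√(4πDt) = 56.27 m, giving peak height M/(n_e·A·√(4πDt)) = 47/(0.40 × 55 × 56.27) = 0.03797 kg/m³.
(x−vt)²/(4Dt) = (9.68)²/(4 × 2.1 × 120) = 0.09296; exp(−0.09296) = 0.9112.
C = 0.03797 × 0.9112 = 0.0346 kg/m³.

0.0346 kg/m³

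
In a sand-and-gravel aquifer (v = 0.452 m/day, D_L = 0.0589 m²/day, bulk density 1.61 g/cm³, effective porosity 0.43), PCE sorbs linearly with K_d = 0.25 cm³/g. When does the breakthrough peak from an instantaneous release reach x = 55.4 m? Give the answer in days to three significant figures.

237 days

Retardation factor R = 1 + ρ_b·K_d/n = 1 + 1.61 × 0.25/0.43 = 1.936.
Sorption retards both mechanisms: v_R = v/R = 0.2335 m/day, D_R = D/R = 0.03042 m²/day.
Peak time from v_R²t² + 2D_R t − x² = 0: t = (√(D_R² + v_R²x²) − D_R)/v_R².
√(D_R² + v_R²x²) = √(0.03042² + 0.2335² × 55.4²) = 12.94; v_R² = 0.05452.
t = (12.94 − 0.03042)/0.05452 = 237 days.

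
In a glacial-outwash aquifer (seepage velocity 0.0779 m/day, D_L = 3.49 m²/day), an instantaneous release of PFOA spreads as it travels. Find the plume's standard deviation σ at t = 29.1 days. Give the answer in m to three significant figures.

14.3 m

Dispersive spreading gives a Gaussian with σ² = 2Dt; advection only shifts the center.
σ = √(2 × 3.49 × 29.1) = 14.3 m.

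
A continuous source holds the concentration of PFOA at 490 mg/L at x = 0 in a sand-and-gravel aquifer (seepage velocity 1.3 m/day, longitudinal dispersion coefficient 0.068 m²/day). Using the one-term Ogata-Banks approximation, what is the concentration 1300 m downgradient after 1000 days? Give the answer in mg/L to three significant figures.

245 mg/L

For a continuous step input, C/C₀ ≈ ½·erfc((x−vt)/(2√(Dt))).
vt = 1.3 × 1000 = 1300 m and 2√(Dt) = 2√(0.068 × 1000) = 16.49 m.
Argument (x−vt)/(2√(Dt)) = (1300 − 1300)/16.49 = 0; ½·erfc(0) = 0.5000.
C = 490 × 0.5000 = 245 mg/L.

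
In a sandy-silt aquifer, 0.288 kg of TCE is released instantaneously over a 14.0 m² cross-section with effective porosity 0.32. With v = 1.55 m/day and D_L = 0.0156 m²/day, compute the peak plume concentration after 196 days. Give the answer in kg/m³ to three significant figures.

The peak of an instantaneous 1D plume sits at x = vt; there the Gaussian factor is 1 and C_max = M/(n_e·A·√(4πDt)), where n_e·A is the pore area the mass is dissolved in.
√(4πDt) = √(4π × 0.0156 × 196) = 6.199 m, so C_max = 0.288/(0.32 × 14.0 × 6.199) = 0.0104 kg/m³.

0.0104 kg/m³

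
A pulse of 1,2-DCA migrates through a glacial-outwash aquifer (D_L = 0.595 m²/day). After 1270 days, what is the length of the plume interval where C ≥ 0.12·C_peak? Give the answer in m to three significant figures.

160 m

The plume is Gaussian with σ = √(2Dt) = √(2 × 0.595 × 1270) = 38.88 m.
C/C_peak = exp(−Δx²/(2σ²)) = 0.12 ⇒ Δx = σ·√(−2 ln 0.12) = 38.88 × 2.059 = 80.05 m.
Width = 2Δx = 160 m.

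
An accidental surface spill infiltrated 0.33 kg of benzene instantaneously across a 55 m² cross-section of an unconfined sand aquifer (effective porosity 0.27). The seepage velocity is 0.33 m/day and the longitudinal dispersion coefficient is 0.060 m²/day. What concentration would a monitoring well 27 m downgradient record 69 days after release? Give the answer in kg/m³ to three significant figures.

0.00105 kg/m³

For an instantaneous plane source, C(x,t) = M/(n_e·A·√(4πDt)) · exp(−(x−vt)²/(4Dt)), with n_e·A the pore (flow) area.
Plume center vt = 0.33 × 69 = 22.77 m, so the well at 27 m is 4.23 m downgradient of the peak.
√(4πDt) = 7.213 m, giving peak height M/(n_e·A·√(4πDt)) = 0.33/(0.27 × 55 × 7.213) = 0.003081 kg/m³.
(x−vt)²/(4Dt) = (4.23)²/(4 × 0.060 × 69) = 1.080; exp(−1.080) = 0.3396.
C = 0.003081 × 0.3396 = 0.00105 kg/m³.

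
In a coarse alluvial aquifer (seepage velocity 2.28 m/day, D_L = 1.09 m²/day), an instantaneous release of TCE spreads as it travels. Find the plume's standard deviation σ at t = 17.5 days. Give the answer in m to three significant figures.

6.18 m

Dispersive spreading gives a Gaussian with σ² = 2Dt; advection only shifts the center.
σ = √(2 × 1.09 × 17.5) = 6.18 m.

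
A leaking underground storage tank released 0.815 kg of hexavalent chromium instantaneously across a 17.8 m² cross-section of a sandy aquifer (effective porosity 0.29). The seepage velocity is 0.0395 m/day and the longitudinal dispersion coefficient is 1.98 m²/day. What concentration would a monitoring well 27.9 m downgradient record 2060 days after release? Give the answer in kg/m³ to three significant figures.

For an instantaneous plane source, C(x,t) = M/(n_e·A·√(4πDt)) · exp(−(x−vt)²/(4Dt)), with n_e·A the pore (flow) area.
Plume center vt = 0.0395 × 2060 = 81.37 m, so the well at 27.9 m is 53.47 m upgradient of the peak.
√(4πDt) = 226.4 m, giving peak height M/(n_e·A·√(4πDt)) = 0.815/(0.29 × 17.8 × 226.4) = 0.0006974 kg/m³.
(x−vt)²/(4Dt) = (-53.47)²/(4 × 1.98 × 2060) = 0.1752; exp(−0.1752) = 0.8393.
C = 0.0006974 × 0.8393 = 0.000585 kg/m³.

0.000585 kg/m³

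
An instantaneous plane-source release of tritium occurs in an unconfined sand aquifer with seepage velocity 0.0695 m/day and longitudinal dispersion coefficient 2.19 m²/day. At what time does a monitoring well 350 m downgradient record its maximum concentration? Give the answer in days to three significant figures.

For the 1D instantaneous-source solution, setting ∂C/∂t = 0 at fixed x gives v²t² + 2Dt − x² = 0, so t = (√(D² + v²x²) − D)/v².
√(D² + v²x²) = √(2.19² + 0.0695² × 350²) = 24.42; v² = 0.00483025.
t = (24.42 − 2.19)/0.00483025 = 4600 days (vs. the pure-advection estimate x/v = 5040 d).

4600 days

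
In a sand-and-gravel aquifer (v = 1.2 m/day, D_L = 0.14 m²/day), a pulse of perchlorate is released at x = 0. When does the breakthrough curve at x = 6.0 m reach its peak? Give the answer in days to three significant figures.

For the 1D instantaneous-source solution, setting ∂C/∂t = 0 at fixed x gives v²t² + 2Dt − x² = 0, so t = (√(D² + v²x²) − D)/v².
√(D² + v²x²) = √(0.14² + 1.2² × 6.0²) = 7.201; v² = 1.44.
t = (7.201 − 0.14)/1.44 = 4.90 days (vs. the pure-advection estimate x/v = 5.00 d).

4.90 days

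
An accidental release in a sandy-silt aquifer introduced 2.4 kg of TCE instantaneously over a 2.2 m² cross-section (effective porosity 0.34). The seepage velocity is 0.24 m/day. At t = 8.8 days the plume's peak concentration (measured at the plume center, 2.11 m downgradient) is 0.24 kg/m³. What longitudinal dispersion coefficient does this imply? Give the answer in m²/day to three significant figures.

1.62 m²/day

At the plume center C_max = M/(n_e·A·√(4πDt)), so D = M²/(4πt·(n_e·A·C_max)²).
n_e·A·C_max = 0.34 × 2.2 × 0.24 = 0.1795 kg/m.
D = 2.4²/(4π × 8.8 × 0.1795²) = 1.62 m²/day.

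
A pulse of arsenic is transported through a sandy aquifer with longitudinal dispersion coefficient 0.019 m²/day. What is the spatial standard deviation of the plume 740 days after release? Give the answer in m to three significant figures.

Dispersive spreading gives a Gaussian with σ² = 2Dt; advection only shifts the center.
σ = √(2 × 0.019 × 740) = 5.30 m.

5.30 m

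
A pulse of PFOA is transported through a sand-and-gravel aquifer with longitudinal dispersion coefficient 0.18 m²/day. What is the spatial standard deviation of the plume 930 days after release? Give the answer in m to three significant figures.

Dispersive spreading gives a Gaussian with σ² = 2Dt; advection only shifts the center.
σ = √(2 × 0.18 × 930) = 18.3 m.

18.3 m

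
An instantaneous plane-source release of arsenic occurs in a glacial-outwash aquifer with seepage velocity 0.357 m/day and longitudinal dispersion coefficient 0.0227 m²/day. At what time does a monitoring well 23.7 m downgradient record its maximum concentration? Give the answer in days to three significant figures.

For the 1D instantaneous-source solution, setting ∂C/∂t = 0 at fixed x gives v²t² + 2Dt − x² = 0, so t = (√(D² + v²x²) − D)/v².
√(D² + v²x²) = √(0.0227² + 0.357² × 23.7²) = 8.461; v² = 0.127449.
t = (8.461 − 0.0227)/0.127449 = 66.2 days (vs. the pure-advection estimate x/v = 66.4 d).

66.2 days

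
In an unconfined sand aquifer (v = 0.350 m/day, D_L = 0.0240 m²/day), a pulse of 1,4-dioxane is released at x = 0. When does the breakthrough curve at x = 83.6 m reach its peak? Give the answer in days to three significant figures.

239 days

For the 1D instantaneous-source solution, setting ∂C/∂t = 0 at fixed x gives v²t² + 2Dt − x² = 0, so t = (√(D² + v²x²) − D)/v².
√(D² + v²x²) = √(0.0240² + 0.350² × 83.6²) = 29.26; v² = 0.1225.
t = (29.26 − 0.0240)/0.1225 = 239 days (vs. the pure-advection estimate x/v = 239 d).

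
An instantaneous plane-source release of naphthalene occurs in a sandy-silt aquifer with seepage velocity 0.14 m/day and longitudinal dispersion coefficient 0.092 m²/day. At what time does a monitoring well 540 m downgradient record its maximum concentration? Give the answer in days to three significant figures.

For the 1D instantaneous-source solution, setting ∂C/∂t = 0 at fixed x gives v²t² + 2Dt − x² = 0, so t = (√(D² + v²x²) − D)/v².
√(D² + v²x²) = √(0.092² + 0.14² × 540²) = 75.60; v² = 0.0196.
t = (75.60 − 0.092)/0.0196 = 3850 days (vs. the pure-advection estimate x/v = 3860 d).

3850 days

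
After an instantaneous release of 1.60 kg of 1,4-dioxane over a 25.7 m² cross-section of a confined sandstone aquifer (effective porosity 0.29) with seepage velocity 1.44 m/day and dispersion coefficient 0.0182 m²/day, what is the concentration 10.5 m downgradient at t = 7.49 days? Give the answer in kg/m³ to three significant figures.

0.141 kg/m³

For an instantaneous plane source, C(x,t) = M/(n_e·A·√(4πDt)) · exp(−(x−vt)²/(4Dt)), with n_e·A the pore (flow) area.
Plume center vt = 1.44 × 7.49 = 10.7856 m, so the well at 10.5 m is 0.2856 m upgradient of the peak.
√(4πDt) = 1.309 m, giving peak height M/(n_e·A·√(4πDt)) = 1.60/(0.29 × 25.7 × 1.309) = 0.1640 kg/m³.
(x−vt)²/(4Dt) = (-0.2856)²/(4 × 0.0182 × 7.49) = 0.1496; exp(−0.1496) = 0.8611.
C = 0.1640 × 0.8611 = 0.141 kg/m³.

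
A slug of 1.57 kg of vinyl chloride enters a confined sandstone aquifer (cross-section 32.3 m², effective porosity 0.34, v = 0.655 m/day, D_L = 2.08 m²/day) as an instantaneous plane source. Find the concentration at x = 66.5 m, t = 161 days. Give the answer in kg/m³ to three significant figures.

0.000710 kg/m³

For an instantaneous plane source, C(x,t) = M/(n_e·A·√(4πDt)) · exp(−(x−vt)²/(4Dt)), with n_e·A the pore (flow) area.
Plume center vt = 0.655 × 161 = 105.455 m, so the well at 66.5 m is 38.955 m upgradient of the peak.
√(4πDt) = 64.87 m, giving peak height M/(n_e·A·√(4πDt)) = 1.57/(0.34 × 32.3 × 64.87) = 0.002204 kg/m³.
(x−vt)²/(4Dt) = (-38.955)²/(4 × 2.08 × 161) = 1.133; exp(−1.133) = 0.3221.
C = 0.002204 × 0.3221 = 0.000710 kg/m³.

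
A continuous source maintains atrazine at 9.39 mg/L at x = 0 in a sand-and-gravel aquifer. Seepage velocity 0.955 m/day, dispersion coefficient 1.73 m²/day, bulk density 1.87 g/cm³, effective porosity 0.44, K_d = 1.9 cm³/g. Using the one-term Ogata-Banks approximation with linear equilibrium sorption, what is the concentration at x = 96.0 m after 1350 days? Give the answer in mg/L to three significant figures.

9.19 mg/L

Retardation factor R = 1 + ρ_b·K_d/n = 1 + 1.87 × 1.9/0.44 = 9.075.
Sorption retards both mechanisms: v_R = v/R = 0.1052 m/day, D_R = D/R = 0.1906 m²/day.
v_R·t = 0.1052 × 1350 = 142.02 m; 2√(D_R t) = 32.08 m; argument = (96.0 − 142.02)/32.08 = -1.435.
C = C₀ × ½·erfc(-1.435) = 9.39 × 0.9788 = 9.19 mg/L.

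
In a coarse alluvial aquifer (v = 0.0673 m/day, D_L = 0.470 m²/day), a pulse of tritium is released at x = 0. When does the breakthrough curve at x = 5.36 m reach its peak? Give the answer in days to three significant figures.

For the 1D instantaneous-source solution, setting ∂C/∂t = 0 at fixed x gives v²t² + 2Dt − x² = 0, so t = (√(D² + v²x²) − D)/v².
√(D² + v²x²) = √(0.470² + 0.0673² × 5.36²) = 0.5925; v² = 0.00452929.
t = (0.5925 − 0.470)/0.00452929 = 27.0 days (vs. the pure-advection estimate x/v = 79.6 d).

27.0 days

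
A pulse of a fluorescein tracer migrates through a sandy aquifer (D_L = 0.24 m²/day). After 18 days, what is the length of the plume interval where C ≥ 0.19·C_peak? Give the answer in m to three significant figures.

10.7 m

The plume is Gaussian with σ = √(2Dt) = √(2 × 0.24 × 18) = 2.939 m.
C/C_peak = exp(−Δx²/(2σ²)) = 0.19 ⇒ Δx = σ·√(−2 ln 0.19) = 2.939 × 1.822 = 5.355 m.
Width = 2Δx = 10.7 m.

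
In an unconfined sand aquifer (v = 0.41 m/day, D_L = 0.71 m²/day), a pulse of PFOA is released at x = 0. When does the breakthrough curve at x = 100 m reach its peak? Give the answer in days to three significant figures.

For the 1D instantaneous-source solution, setting ∂C/∂t = 0 at fixed x gives v²t² + 2Dt − x² = 0, so t = (√(D² + v²x²) − D)/v².
√(D² + v²x²) = √(0.71² + 0.41² × 100²) = 41.01; v² = 0.1681.
t = (41.01 − 0.71)/0.1681 = 240 days (vs. the pure-advection estimate x/v = 244 d).

240 days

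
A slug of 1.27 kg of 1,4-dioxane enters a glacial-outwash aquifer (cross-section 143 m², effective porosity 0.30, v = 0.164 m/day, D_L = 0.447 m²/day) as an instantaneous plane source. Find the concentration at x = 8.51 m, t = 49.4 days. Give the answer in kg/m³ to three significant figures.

For an instantaneous plane source, C(x,t) = M/(n_e·A·√(4πDt)) · exp(−(x−vt)²/(4Dt)), with n_e·A the pore (flow) area.
Plume center vt = 0.164 × 49.4 = 8.1016 m, so the well at 8.51 m is 0.4084 m downgradient of the peak.
√(4πDt) = 16.66 m, giving peak height M/(n_e·A·√(4πDt)) = 1.27/(0.30 × 143 × 16.66) = 0.001777 kg/m³.
(x−vt)²/(4Dt) = (0.4084)²/(4 × 0.447 × 49.4) = 0.001888; exp(−0.001888) = 0.9981.
C = 0.001777 × 0.9981 = 0.00177 kg/m³.

0.00177 kg/m³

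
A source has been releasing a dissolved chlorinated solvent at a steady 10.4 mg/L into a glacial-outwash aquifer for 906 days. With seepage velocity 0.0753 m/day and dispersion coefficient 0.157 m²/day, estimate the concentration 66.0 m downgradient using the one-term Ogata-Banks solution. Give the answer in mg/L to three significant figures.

5.74 mg/L

For a continuous step input, C/C₀ ≈ ½·erfc((x−vt)/(2√(Dt))).
vt = 0.0753 × 906 = 68.2218 m and 2√(Dt) = 2√(0.157 × 906) = 23.85 m.
Argument (x−vt)/(2√(Dt)) = (66.0 − 68.2218)/23.85 = -0.09316; ½·erfc(-0.09316) = 0.5524.
C = 10.4 × 0.5524 = 5.74 mg/L.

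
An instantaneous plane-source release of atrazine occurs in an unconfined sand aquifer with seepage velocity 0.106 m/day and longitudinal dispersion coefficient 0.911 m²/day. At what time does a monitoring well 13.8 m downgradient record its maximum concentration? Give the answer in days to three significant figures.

For the 1D instantaneous-source solution, setting ∂C/∂t = 0 at fixed x gives v²t² + 2Dt − x² = 0, so t = (√(D² + v²x²) − D)/v².
√(D² + v²x²) = √(0.911² + 0.106² × 13.8²) = 1.723; v² = 0.011236.
t = (1.723 − 0.911)/0.011236 = 72.3 days (vs. the pure-advection estimate x/v = 130 d).

72.3 days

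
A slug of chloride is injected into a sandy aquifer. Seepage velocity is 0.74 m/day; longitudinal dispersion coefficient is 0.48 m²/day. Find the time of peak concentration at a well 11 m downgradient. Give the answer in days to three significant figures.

14.0 days

For the 1D instantaneous-source solution, setting ∂C/∂t = 0 at fixed x gives v²t² + 2Dt − x² = 0, so t = (√(D² + v²x²) − D)/v².
√(D² + v²x²) = √(0.48² + 0.74² × 11²) = 8.154; v² = 0.5476.
t = (8.154 − 0.48)/0.5476 = 14.0 days (vs. the pure-advection estimate x/v = 14.9 d).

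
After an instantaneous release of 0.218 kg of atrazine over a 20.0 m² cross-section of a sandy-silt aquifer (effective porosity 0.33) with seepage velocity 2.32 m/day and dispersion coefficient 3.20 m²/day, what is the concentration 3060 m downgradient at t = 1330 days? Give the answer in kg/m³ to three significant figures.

0.000137 kg/m³

For an instantaneous plane source, C(x,t) = M/(n_e·A·√(4πDt)) · exp(−(x−vt)²/(4Dt)), with n_e·A the pore (flow) area.
Plume center vt = 2.32 × 1330 = 3085.6 m, so the well at 3060 m is 25.6 m upgradient of the peak.
√(4πDt) = 231.3 m, giving peak height M/(n_e·A·√(4πDt)) = 0.218/(0.33 × 20.0 × 231.3) = 0.0001428 kg/m³.
(x−vt)²/(4Dt) = (-25.6)²/(4 × 3.20 × 1330) = 0.03850; exp(−0.03850) = 0.9622.
C = 0.0001428 × 0.9622 = 0.000137 kg/m³.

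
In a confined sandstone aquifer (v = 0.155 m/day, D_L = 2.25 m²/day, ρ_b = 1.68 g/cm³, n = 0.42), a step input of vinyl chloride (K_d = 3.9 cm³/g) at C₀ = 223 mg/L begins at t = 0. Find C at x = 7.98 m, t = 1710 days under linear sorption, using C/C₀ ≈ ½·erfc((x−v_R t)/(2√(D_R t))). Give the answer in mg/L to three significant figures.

Retardation factor R = 1 + ρ_b·K_d/n = 1 + 1.68 × 3.9/0.42 = 16.60.
Sorption retards both mechanisms: v_R = v/R = 0.009337 m/day, D_R = D/R = 0.1355 m²/day.
v_R·t = 0.009337 × 1710 = 15.96627 m; 2√(D_R t) = 30.44 m; argument = (7.98 − 15.96627)/30.44 = -0.2624.
C = C₀ × ½·erfc(-0.2624) = 223 × 0.6447 = 144 mg/L.

144 mg/L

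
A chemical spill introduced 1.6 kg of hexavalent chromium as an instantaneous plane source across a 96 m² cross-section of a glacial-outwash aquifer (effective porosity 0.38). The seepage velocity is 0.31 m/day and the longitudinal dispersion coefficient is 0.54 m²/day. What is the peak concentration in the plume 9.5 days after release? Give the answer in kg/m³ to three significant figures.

The peak of an instantaneous 1D plume sits at x = vt; there the Gaussian factor is 1 and C_max = M/(n_e·A·√(4πDt)), where n_e·A is the pore area the mass is dissolved in.
√(4πDt) = √(4π × 0.54 × 9.5) = 8.029 m, so C_max = 1.6/(0.38 × 96 × 8.029) = 0.00546 kg/m³.

0.00546 kg/m³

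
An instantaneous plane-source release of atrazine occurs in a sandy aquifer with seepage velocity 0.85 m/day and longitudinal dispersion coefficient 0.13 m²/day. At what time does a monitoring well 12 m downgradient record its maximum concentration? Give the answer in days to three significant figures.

13.9 days

For the 1D instantaneous-source solution, setting ∂C/∂t = 0 at fixed x gives v²t² + 2Dt − x² = 0, so t = (√(D² + v²x²) − D)/v².
√(D² + v²x²) = √(0.13² + 0.85² × 12²) = 10.20; v² = 0.7225.
t = (10.20 − 0.13)/0.7225 = 13.9 days (vs. the pure-advection estimate x/v = 14.1 d).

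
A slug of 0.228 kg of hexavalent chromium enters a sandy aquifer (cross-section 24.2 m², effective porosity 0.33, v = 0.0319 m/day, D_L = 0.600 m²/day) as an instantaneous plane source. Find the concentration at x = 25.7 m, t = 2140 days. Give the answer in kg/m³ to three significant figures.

For an instantaneous plane source, C(x,t) = M/(n_e·A·√(4πDt)) · exp(−(x−vt)²/(4Dt)), with n_e·A the pore (flow) area.
Plume center vt = 0.0319 × 2140 = 68.266 m, so the well at 25.7 m is 42.566 m upgradient of the peak.
√(4πDt) = 127.0 m, giving peak height M/(n_e·A·√(4πDt)) = 0.228/(0.33 × 24.2 × 127.0) = 0.0002248 kg/m³.
(x−vt)²/(4Dt) = (-42.566)²/(4 × 0.600 × 2140) = 0.3528; exp(−0.3528) = 0.7027.
C = 0.0002248 × 0.7027 = 0.000158 kg/m³.

0.000158 kg/m³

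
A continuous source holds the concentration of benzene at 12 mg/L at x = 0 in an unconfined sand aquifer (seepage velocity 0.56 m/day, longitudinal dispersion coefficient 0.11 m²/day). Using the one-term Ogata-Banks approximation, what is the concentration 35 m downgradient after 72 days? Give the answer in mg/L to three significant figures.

10.9 mg/L

For a continuous step input, C/C₀ ≈ ½·erfc((x−vt)/(2√(Dt))).
vt = 0.56 × 72 = 40.32 m and 2√(Dt) = 2√(0.11 × 72) = 5.628 m.
Argument (x−vt)/(2√(Dt)) = (35 − 40.32)/5.628 = -0.9453; ½·erfc(-0.9453) = 0.9094.
C = 12 × 0.9094 = 10.9 mg/L.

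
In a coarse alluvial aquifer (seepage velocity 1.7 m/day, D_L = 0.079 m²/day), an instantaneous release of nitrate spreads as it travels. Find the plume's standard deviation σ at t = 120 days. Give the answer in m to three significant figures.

4.35 m

Dispersive spreading gives a Gaussian with σ² = 2Dt; advection only shifts the center.
σ = √(2 × 0.079 × 120) = 4.35 m.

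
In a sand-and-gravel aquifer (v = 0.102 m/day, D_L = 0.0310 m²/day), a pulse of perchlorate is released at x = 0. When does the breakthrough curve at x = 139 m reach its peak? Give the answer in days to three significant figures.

For the 1D instantaneous-source solution, setting ∂C/∂t = 0 at fixed x gives v²t² + 2Dt − x² = 0, so t = (√(D² + v²x²) − D)/v².
√(D² + v²x²) = √(0.0310² + 0.102² × 139²) = 14.18; v² = 0.010404.
t = (14.18 − 0.0310)/0.010404 = 1360 days (vs. the pure-advection estimate x/v = 1360 d).

1360 days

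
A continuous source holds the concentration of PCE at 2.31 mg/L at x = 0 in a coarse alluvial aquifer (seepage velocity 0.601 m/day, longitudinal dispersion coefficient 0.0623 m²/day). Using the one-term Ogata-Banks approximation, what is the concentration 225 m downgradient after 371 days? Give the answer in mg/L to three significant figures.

0.884 mg/L

For a continuous step input, C/C₀ ≈ ½·erfc((x−vt)/(2√(Dt))).
vt = 0.601 × 371 = 222.971 m and 2√(Dt) = 2√(0.0623 × 371) = 9.615 m.
Argument (x−vt)/(2√(Dt)) = (225 − 222.971)/9.615 = 0.2110; ½·erfc(0.2110) = 0.3827.
C = 2.31 × 0.3827 = 0.884 mg/L.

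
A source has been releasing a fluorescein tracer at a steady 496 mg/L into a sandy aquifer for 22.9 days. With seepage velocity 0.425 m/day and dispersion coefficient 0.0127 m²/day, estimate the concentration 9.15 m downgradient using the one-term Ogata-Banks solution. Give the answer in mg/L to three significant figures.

386 mg/L

For a continuous step input, C/C₀ ≈ ½·erfc((x−vt)/(2√(Dt))).
vt = 0.425 × 22.9 = 9.7325 m and 2√(Dt) = 2√(0.0127 × 22.9) = 1.079 m.
Argument (x−vt)/(2√(Dt)) = (9.15 − 9.7325)/1.079 = -0.5399; ½·erfc(-0.5399) = 0.7774.
C = 496 × 0.7774 = 386 mg/L.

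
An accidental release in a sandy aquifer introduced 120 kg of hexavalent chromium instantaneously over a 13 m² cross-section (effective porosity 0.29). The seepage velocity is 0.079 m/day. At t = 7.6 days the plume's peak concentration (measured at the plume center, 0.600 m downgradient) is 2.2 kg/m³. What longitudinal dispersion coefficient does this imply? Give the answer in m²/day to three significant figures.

At the plume center C_max = M/(n_e·A·√(4πDt)), so D = M²/(4πt·(n_e·A·C_max)²).
n_e·A·C_max = 0.29 × 13 × 2.2 = 8.294 kg/m.
D = 120²/(4π × 7.6 × 8.294²) = 2.19 m²/day.

2.19 m²/day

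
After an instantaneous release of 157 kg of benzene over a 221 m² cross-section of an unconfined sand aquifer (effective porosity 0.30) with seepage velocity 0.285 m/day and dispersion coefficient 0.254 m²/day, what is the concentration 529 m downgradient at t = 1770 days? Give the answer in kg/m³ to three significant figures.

0.0225 kg/m³

For an instantaneous plane source, C(x,t) = M/(n_e·A·√(4πDt)) · exp(−(x−vt)²/(4Dt)), with n_e·A the pore (flow) area.
Plume center vt = 0.285 × 1770 = 504.45 m, so the well at 529 m is 24.55 m downgradient of the peak.
√(4πDt) = 75.16 m, giving peak height M/(n_e·A·√(4πDt)) = 157/(0.30 × 221 × 75.16) = 0.03151 kg/m³.
(x−vt)²/(4Dt) = (24.55)²/(4 × 0.254 × 1770) = 0.3351; exp(−0.3351) = 0.7153.
C = 0.03151 × 0.7153 = 0.0225 kg/m³.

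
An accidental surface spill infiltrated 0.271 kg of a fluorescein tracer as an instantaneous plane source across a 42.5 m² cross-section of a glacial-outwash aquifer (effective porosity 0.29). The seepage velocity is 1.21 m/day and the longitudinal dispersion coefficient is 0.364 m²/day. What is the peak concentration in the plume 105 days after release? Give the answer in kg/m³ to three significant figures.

0.00100 kg/m³

The peak of an instantaneous 1D plume sits at x = vt; there the Gaussian factor is 1 and C_max = M/(n_e·A·√(4πDt)), where n_e·A is the pore area the mass is dissolved in.
√(4πDt) = √(4π × 0.364 × 105) = 21.92 m, so C_max = 0.271/(0.29 × 42.5 × 21.92) = 0.00100 kg/m³.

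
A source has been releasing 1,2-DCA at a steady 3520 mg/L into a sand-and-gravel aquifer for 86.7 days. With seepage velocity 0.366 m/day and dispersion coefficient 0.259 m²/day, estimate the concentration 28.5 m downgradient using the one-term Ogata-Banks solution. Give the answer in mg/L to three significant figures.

2410 mg/L

For a continuous step input, C/C₀ ≈ ½·erfc((x−vt)/(2√(Dt))).
vt = 0.366 × 86.7 = 31.7322 m and 2√(Dt) = 2√(0.259 × 86.7) = 9.477 m.
Argument (x−vt)/(2√(Dt)) = (28.5 − 31.7322)/9.477 = -0.3411; ½·erfc(-0.3411) = 0.6852.
C = 3520 × 0.6852 = 2410 mg/L.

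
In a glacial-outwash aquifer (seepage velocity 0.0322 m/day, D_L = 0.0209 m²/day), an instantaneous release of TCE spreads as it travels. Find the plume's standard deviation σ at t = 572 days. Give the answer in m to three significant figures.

Dispersive spreading gives a Gaussian with σ² = 2Dt; advection only shifts the center.
σ = √(2 × 0.0209 × 572) = 4.89 m.

4.89 m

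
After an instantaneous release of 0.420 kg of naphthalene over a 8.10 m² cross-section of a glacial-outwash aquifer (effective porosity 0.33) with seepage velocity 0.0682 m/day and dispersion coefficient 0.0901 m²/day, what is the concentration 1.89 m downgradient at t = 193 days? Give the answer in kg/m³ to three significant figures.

For an instantaneous plane source, C(x,t) = M/(n_e·A·√(4πDt)) · exp(−(x−vt)²/(4Dt)), with n_e·A the pore (flow) area.
Plume center vt = 0.0682 × 193 = 13.1626 m, so the well at 1.89 m is 11.2726 m upgradient of the peak.
√(4πDt) = 14.78 m, giving peak height M/(n_e·A·√(4πDt)) = 0.420/(0.33 × 8.10 × 14.78) = 0.01063 kg/m³.
(x−vt)²/(4Dt) = (-11.2726)²/(4 × 0.0901 × 193) = 1.827; exp(−1.827) = 0.1609.
C = 0.01063 × 0.1609 = 0.00171 kg/m³.

0.00171 kg/m³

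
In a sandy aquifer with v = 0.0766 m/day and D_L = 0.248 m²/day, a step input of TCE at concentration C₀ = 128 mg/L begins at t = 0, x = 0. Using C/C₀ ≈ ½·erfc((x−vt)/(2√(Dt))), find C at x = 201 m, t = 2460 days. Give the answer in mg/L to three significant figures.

46.0 mg/L

For a continuous step input, C/C₀ ≈ ½·erfc((x−vt)/(2√(Dt))).
vt = 0.0766 × 2460 = 188.436 m and 2√(Dt) = 2√(0.248 × 2460) = 49.40 m.
Argument (x−vt)/(2√(Dt)) = (201 − 188.436)/49.40 = 0.2543; ½·erfc(0.2543) = 0.3596.
C = 128 × 0.3596 = 46.0 mg/L.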